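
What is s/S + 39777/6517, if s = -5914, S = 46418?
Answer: 903913624/151253053 ≈ 5.9762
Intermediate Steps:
s/S + 39777/6517 = -5914/46418 + 39777/6517 = -5914*1/46418 + 39777*(1/6517) = -2957/23209 + 39777/6517 = 903913624/151253053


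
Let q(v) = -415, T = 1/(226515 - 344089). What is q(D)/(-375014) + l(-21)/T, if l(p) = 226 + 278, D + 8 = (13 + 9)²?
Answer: -22222315601729/375014 ≈ -5.9257e+7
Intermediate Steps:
D = 476 (D = -8 + (13 + 9)² = -8 + 22² = -8 + 484 = 476)
T = -1/117574 (T = 1/(-117574) = -1/117574 ≈ -8.5053e-6)
l(p) = 504
q(D)/(-375014) + l(-21)/T = -415/(-375014) + 504/(-1/117574) = -415*(-1/375014) + 504*(-117574) = 415/375014 - 59257296 = -22222315601729/375014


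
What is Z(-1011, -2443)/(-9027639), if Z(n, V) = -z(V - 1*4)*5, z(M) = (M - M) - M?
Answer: 12235/9027639 ≈ 0.0013553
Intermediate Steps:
z(M) = -M (z(M) = 0 - M = -M)
Z(n, V) = -20 + 5*V (Z(n, V) = -(-1)*(V - 1*4)*5 = -(-1)*(V - 4)*5 = -(-1)*(-4 + V)*5 = -(4 - V)*5 = (-4 + V)*5 = -20 + 5*V)
Z(-1011, -2443)/(-9027639) = (-20 + 5*(-2443))/(-9027639) = (-20 - 12215)*(-1/9027639) = -12235*(-1/9027639) = 12235/9027639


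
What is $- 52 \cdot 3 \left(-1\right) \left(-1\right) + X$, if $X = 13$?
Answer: $-143$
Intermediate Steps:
$- 52 \cdot 3 \left(-1\right) \left(-1\right) + X = - 52 \cdot 3 \left(-1\right) \left(-1\right) + 13 = - 52 \left(\left(-3\right) \left(-1\right)\right) + 13 = \left(-52\right) 3 + 13 = -156 + 13 = -143$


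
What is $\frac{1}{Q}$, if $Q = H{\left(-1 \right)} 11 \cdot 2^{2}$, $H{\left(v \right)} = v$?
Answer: $- \frac{1}{44} \approx -0.022727$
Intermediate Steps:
$Q = -44$ ($Q = \left(-1\right) 11 \cdot 2^{2} = \left(-11\right) 4 = -44$)
$\frac{1}{Q} = \frac{1}{-44} = - \frac{1}{44}$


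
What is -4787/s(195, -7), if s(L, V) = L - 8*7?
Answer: -4787/139 ≈ -34.439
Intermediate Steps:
s(L, V) = -56 + L (s(L, V) = L - 56 = -56 + L)
-4787/s(195, -7) = -4787/(-56 + 195) = -4787/139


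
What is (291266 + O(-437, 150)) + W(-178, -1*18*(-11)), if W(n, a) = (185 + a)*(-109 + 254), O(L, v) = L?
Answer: 346364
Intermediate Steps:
W(n, a) = 26825 + 145*a (W(n, a) = (185 + a)*145 = 26825 + 145*a)
(291266 + O(-437, 150)) + W(-178, -1*18*(-11)) = (291266 - 437) + (26825 + 145*(-1*18*(-11))) = 290829 + (26825 + 145*(-18*(-11))) = 290829 + (26825 + 145*198) = 290829 + (26825 + 28710) = 290829 + 55535 = 346364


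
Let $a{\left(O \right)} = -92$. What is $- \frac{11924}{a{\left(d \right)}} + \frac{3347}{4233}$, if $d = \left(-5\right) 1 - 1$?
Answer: $\frac{12695554}{97359} \approx 130.4$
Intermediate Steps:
$d = -6$ ($d = -5 - 1 = -6$)
$- \frac{11924}{a{\left(d \right)}} + \frac{3347}{4233} = - \frac{11924}{-92} + \frac{3347}{4233} = \left(-11924\right) \left(- \frac{1}{92}\right) + 3347 \cdot \frac{1}{4233} = \frac{2981}{23} + \frac{3347}{4233} = \frac{12695554}{97359}$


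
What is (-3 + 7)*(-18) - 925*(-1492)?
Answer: 1380028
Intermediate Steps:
(-3 + 7)*(-18) - 925*(-1492) = 4*(-18) + 1380100 = -72 + 1380100 = 1380028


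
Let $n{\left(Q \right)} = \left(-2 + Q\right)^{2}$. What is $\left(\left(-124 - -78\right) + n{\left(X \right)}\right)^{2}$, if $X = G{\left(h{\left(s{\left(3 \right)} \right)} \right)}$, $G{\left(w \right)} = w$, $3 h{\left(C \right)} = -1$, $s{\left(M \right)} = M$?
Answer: $\frac{133225}{81} \approx 1644.8$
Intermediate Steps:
$h{\left(C \right)} = - \frac{1}{3}$ ($h{\left(C \right)} = \frac{1}{3} \left(-1\right) = - \frac{1}{3}$)
$X = - \frac{1}{3} \approx -0.33333$
$\left(\left(-124 - -78\right) + n{\left(X \right)}\right)^{2} = \left(\left(-124 - -78\right) + \left(-2 - \frac{1}{3}\right)^{2}\right)^{2} = \left(\left(-124 + 78\right) + \left(- \frac{7}{3}\right)^{2}\right)^{2} = \left(-46 + \frac{49}{9}\right)^{2} = \left(- \frac{365}{9}\right)^{2} = \frac{133225}{81}$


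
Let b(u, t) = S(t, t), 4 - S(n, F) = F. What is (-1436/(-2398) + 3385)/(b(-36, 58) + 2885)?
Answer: 4059333/3394369 ≈ 1.1959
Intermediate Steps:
S(n, F) = 4 - F
b(u, t) = 4 - t
(-1436/(-2398) + 3385)/(b(-36, 58) + 2885) = (-1436/(-2398) + 3385)/((4 - 1*58) + 2885) = (-1436*(-1/2398) + 3385)/((4 - 58) + 2885) = (718/1199 + 3385)/(-54 + 2885) = (4059333/1199)/2831 = (4059333/1199)*(1/2831) = 4059333/3394369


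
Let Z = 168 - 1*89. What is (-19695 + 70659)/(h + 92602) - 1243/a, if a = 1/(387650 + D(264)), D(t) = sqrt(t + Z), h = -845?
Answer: -44213014054186/91757 - 8701*sqrt(7) ≈ -4.8187e+8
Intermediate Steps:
Z = 79 (Z = 168 - 89 = 79)
D(t) = sqrt(79 + t) (D(t) = sqrt(t + 79) = sqrt(79 + t))
a = 1/(387650 + 7*sqrt(7)) (a = 1/(387650 + sqrt(79 + 264)) = 1/(387650 + sqrt(343)) = 1/(387650 + 7*sqrt(7)) ≈ 2.5795e-6)
(-19695 + 70659)/(h + 92602) - 1243/a = (-19695 + 70659)/(-845 + 92602) - 1243/(387650/150272522157 - 7*sqrt(7)/150272522157) = 50964/91757 - 1243/(387650/150272522157 - 7*sqrt(7)/150272522157)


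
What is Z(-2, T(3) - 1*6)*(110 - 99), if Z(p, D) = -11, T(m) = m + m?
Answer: -121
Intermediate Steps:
T(m) = 2*m
Z(-2, T(3) - 1*6)*(110 - 99) = -11*(110 - 99) = -11*11 = -121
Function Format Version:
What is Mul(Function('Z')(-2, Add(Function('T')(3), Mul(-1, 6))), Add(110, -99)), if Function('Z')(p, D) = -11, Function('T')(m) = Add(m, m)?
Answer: -121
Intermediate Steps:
Function('T')(m) = Mul(2, m)
Mul(Function('Z')(-2, Add(Function('T')(3), Mul(-1, 6))), Add(110, -99)) = Mul(-11, Add(110, -99)) = Mul(-11, 11) = -121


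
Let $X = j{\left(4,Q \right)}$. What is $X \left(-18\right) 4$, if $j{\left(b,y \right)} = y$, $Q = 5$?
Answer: $-360$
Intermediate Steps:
$X = 5$
$X \left(-18\right) 4 = 5 \left(-18\right) 4 = \left(-90\right) 4 = -360$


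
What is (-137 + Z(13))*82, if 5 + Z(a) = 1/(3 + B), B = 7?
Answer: -58179/5 ≈ -11636.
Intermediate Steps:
Z(a) = -49/10 (Z(a) = -5 + 1/(3 + 7) = -5 + 1/10 = -5 + ⅒ = -49/10)
(-137 + Z(13))*82 = (-137 - 49/10)*82 = -1419/10*82 = -58179/5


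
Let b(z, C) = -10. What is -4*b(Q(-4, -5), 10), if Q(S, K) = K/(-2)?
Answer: 40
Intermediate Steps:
Q(S, K) = -K/2 (Q(S, K) = K*(-½) = -K/2)
-4*b(Q(-4, -5), 10) = -4*(-10) = 40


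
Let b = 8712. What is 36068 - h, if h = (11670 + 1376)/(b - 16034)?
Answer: 132051471/3661 ≈ 36070.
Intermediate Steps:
h = -6523/3661 (h = (11670 + 1376)/(8712 - 16034) = 13046/(-7322) = 13046*(-1/7322) = -6523/3661 ≈ -1.7818)
36068 - h = 36068 - 1*(-6523/3661) = 36068 + 6523/3661 = 132051471/3661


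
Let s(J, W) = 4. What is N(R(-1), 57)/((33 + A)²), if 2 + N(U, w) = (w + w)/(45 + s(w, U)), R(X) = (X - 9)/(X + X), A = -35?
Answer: 4/49 ≈ 0.081633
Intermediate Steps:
R(X) = (-9 + X)/(2*X) (R(X) = (-9 + X)/((2*X)) = (-9 + X)*(1/(2*X)) = (-9 + X)/(2*X))
N(U, w) = -2 + 2*w/49 (N(U, w) = -2 + (w + w)/(45 + 4) = -2 + (2*w)/49 = -2 + (2*w)*(1/49) = -2 + 2*w/49)
N(R(-1), 57)/((33 + A)²) = (-2 + (2/49)*57)/((33 - 35)²) = (-2 + 114/49)/((-2)²) = (16/49)/4 = (16/49)*(¼) = 4/49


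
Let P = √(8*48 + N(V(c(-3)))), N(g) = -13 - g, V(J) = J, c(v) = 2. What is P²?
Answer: 369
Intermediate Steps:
P = 3*√41 (P = √(8*48 + (-13 - 1*2)) = √(384 + (-13 - 2)) = √(384 - 15) = √369 = 3*√41 ≈ 19.209)
P² = (3*√41)² = 369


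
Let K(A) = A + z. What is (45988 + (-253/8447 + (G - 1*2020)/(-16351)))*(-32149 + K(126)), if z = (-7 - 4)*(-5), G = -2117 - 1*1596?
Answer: -203053196317917312/138116897 ≈ -1.4702e+9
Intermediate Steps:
G = -3713 (G = -2117 - 1596 = -3713)
z = 55 (z = -11*(-5) = 55)
K(A) = 55 + A (K(A) = A + 55 = 55 + A)
(45988 + (-253/8447 + (G - 1*2020)/(-16351)))*(-32149 + K(126)) = (45988 + (-253/8447 + (-3713 - 1*2020)/(-16351)))*(-32149 + (55 + 126)) = (45988 + (-253*1/8447 + (-3713 - 2020)*(-1/16351)))*(-32149 + 181) = (45988 + (-253/8447 - 5733*(-1/16351)))*(-31968) = (45988 + (-253/8447 + 5733/16351))*(-31968) = (45988 + 44289848/138116897)*(-31968) = (6351764149084/138116897)*(-31968) = -203053196317917312/138116897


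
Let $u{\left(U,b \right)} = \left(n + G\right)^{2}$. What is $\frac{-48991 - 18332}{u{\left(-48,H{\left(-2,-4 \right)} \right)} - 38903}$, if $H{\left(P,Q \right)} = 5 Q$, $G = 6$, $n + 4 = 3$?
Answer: $\frac{67323}{38878} \approx 1.7316$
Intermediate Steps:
$n = -1$ ($n = -4 + 3 = -1$)
$u{\left(U,b \right)} = 25$ ($u{\left(U,b \right)} = \left(-1 + 6\right)^{2} = 5^{2} = 25$)
$\frac{-48991 - 18332}{u{\left(-48,H{\left(-2,-4 \right)} \right)} - 38903} = \frac{-48991 - 18332}{25 - 38903} = - \frac{67323}{-38878} = \left(-67323\right) \left(- \frac{1}{38878}\right) = \frac{67323}{38878}$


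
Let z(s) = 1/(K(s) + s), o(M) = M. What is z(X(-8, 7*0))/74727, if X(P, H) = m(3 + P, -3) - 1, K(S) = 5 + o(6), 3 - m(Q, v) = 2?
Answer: 1/821997 ≈ 1.2165e-6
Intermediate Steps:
m(Q, v) = 1 (m(Q, v) = 3 - 1*2 = 3 - 2 = 1)
K(S) = 11 (K(S) = 5 + 6 = 11)
X(P, H) = 0 (X(P, H) = 1 - 1 = 0)
z(s) = 1/(11 + s)
z(X(-8, 7*0))/74727 = 1/((11 + 0)*74727) = (1/74727)/11 = (1/11)*(1/74727) = 1/821997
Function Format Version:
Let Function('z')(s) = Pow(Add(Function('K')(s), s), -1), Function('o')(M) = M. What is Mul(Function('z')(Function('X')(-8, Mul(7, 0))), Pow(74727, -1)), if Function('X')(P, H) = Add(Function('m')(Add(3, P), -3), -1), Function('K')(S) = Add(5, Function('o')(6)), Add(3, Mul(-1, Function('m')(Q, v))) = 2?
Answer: Rational(1, 821997) ≈ 1.2165e-6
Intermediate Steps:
Function('m')(Q, v) = 1 (Function('m')(Q, v) = Add(3, Mul(-1, 2)) = Add(3, -2) = 1)
Function('K')(S) = 11 (Function('K')(S) = Add(5, 6) = 11)
Function('X')(P, H) = 0 (Function('X')(P, H) = Add(1, -1) = 0)
Function('z')(s) = Pow(Add(11, s), -1)
Mul(Function('z')(Function('X')(-8, Mul(7, 0))), Pow(74727, -1)) = Mul(Pow(Add(11, 0), -1), Pow(74727, -1)) = Mul(Pow(11, -1), Rational(1, 74727)) = Mul(Rational(1, 11), Rational(1, 74727)) = Rational(1, 821997)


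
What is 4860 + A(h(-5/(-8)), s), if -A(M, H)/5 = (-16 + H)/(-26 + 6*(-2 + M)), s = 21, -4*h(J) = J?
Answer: 3028180/623 ≈ 4860.6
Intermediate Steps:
h(J) = -J/4
A(M, H) = -5*(-16 + H)/(-38 + 6*M) (A(M, H) = -5*(-16 + H)/(-26 + 6*(-2 + M)) = -5*(-16 + H)/(-26 + (-12 + 6*M)) = -5*(-16 + H)/(-38 + 6*M))
4860 + A(h(-5/(-8)), s) = 4860 + 5*(16 - 1*21)/(2*(-19 + 3*(-(-5)/(4*(-8))))) = 4860 + 5*(16 - 21)/(2*(-19 + 3*(-(-5)*(-1)/(4*8)))) = 4860 + (5/2)*(-5)/(-19 + 3*(-1/4*5/8)) = 4860 + (5/2)*(-5)/(-19 + 3*(-5/32)) = 4860 + (5/2)*(-5)/(-19 - 15/32) = 4860 + (5/2)*(-5)/(-623/32) = 4860 + (5/2)*(-32/623)*(-5) = 4860 + 400/623 = 3028180/623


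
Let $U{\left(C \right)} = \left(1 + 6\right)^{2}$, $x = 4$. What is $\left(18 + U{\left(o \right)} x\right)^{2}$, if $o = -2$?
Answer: $45796$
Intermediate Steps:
$U{\left(C \right)} = 49$ ($U{\left(C \right)} = 7^{2} = 49$)
$\left(18 + U{\left(o \right)} x\right)^{2} = \left(18 + 49 \cdot 4\right)^{2} = \left(18 + 196\right)^{2} = 214^{2} = 45796$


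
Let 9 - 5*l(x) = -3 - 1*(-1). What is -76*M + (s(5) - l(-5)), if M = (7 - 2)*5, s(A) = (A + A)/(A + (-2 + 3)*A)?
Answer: -9506/5 ≈ -1901.2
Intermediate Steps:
l(x) = 11/5 (l(x) = 9/5 - (-3 - 1*(-1))/5 = 9/5 - (-3 + 1)/5 = 9/5 - 1/5*(-2) = 9/5 + 2/5 = 11/5)
s(A) = 1 (s(A) = (2*A)/(A + 1*A) = (2*A)/(A + A) = (2*A)/((2*A)) = (2*A)*(1/(2*A)) = 1)
M = 25 (M = 5*5 = 25)
-76*M + (s(5) - l(-5)) = -76*25 + (1 - 1*11/5) = -1900 + (1 - 11/5) = -1900 - 6/5 = -9506/5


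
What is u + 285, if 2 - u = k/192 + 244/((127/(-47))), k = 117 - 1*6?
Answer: 3061989/8128 ≈ 376.72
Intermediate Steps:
k = 111 (k = 117 - 6 = 111)
u = 745509/8128 (u = 2 - (111/192 + 244/((127/(-47)))) = 2 - (111*(1/192) + 244/((127*(-1/47)))) = 2 - (37/64 + 244/(-127/47)) = 2 - (37/64 + 244*(-47/127)) = 2 - (37/64 - 11468/127) = 2 - 1*(-729253/8128) = 2 + 729253/8128 = 745509/8128 ≈ 91.721)
u + 285 = 745509/8128 + 285 = 3061989/8128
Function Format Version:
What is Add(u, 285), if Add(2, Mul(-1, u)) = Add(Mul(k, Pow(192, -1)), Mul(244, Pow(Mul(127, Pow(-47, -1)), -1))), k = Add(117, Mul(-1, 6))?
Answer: Rational(3061989, 8128) ≈ 376.72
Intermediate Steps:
k = 111 (k = Add(117, -6) = 111)
u = Rational(745509, 8128) (u = Add(2, Mul(-1, Add(Mul(111, Pow(192, -1)), Mul(244, Pow(Mul(127, Pow(-47, -1)), -1))))) = Add(2, Mul(-1, Add(Mul(111, Rational(1, 192)), Mul(244, Pow(Mul(127, Rational(-1, 47)), -1))))) = Add(2, Mul(-1, Add(Rational(37, 64), Mul(244, Pow(Rational(-127, 47), -1))))) = Add(2, Mul(-1, Add(Rational(37, 64), Mul(244, Rational(-47, 127))))) = Add(2, Mul(-1, Add(Rational(37, 64), Rational(-11468, 127)))) = Add(2, Mul(-1, Rational(-729253, 8128))) = Add(2, Rational(729253, 8128)) = Rational(745509, 8128) ≈ 91.721)
Add(u, 285) = Add(Rational(745509, 8128), 285) = Rational(3061989, 8128)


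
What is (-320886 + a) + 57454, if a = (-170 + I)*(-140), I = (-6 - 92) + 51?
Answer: -233052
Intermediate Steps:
I = -47 (I = -98 + 51 = -47)
a = 30380 (a = (-170 - 47)*(-140) = -217*(-140) = 30380)
(-320886 + a) + 57454 = (-320886 + 30380) + 57454 = -290506 + 57454 = -233052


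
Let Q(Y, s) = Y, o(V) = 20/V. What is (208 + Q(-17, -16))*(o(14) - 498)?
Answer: -663916/7 ≈ -94845.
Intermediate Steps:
(208 + Q(-17, -16))*(o(14) - 498) = (208 - 17)*(20/14 - 498) = 191*(20*(1/14) - 498) = 191*(10/7 - 498) = 191*(-3476/7) = -663916/7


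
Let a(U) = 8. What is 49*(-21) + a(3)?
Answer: -1021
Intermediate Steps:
49*(-21) + a(3) = 49*(-21) + 8 = -1029 + 8 = -1021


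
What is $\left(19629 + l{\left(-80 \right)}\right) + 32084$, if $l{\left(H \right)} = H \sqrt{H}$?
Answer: $51713 - 320 i \sqrt{5} \approx 51713.0 - 715.54 i$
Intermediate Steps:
$l{\left(H \right)} = H^{\frac{3}{2}}$
$\left(19629 + l{\left(-80 \right)}\right) + 32084 = \left(19629 + \left(-80\right)^{\frac{3}{2}}\right) + 32084 = \left(19629 - 320 i \sqrt{5}\right) + 32084 = 51713 - 320 i \sqrt{5}$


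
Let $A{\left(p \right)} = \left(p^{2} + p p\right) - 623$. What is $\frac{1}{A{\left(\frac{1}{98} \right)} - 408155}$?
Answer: $- \frac{4802}{1962951955} \approx -2.4463 \cdot 10^{-6}$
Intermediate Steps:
$A{\left(p \right)} = -623 + 2 p^{2}$ ($A{\left(p \right)} = \left(p^{2} + p^{2}\right) - 623 = 2 p^{2} - 623 = -623 + 2 p^{2}$)
$\frac{1}{A{\left(\frac{1}{98} \right)} - 408155} = \frac{1}{\left(-623 + 2 \left(\frac{1}{98}\right)^{2}\right) - 408155} = \frac{1}{\left(-623 + \frac{2}{9604}\right) - 408155} = \frac{1}{\left(-623 + 2 \cdot \frac{1}{9604}\right) - 408155} = \frac{1}{\left(-623 + \frac{1}{4802}\right) - 408155} = \frac{1}{- \frac{2991645}{4802} - 408155} = \frac{1}{- \frac{1962951955}{4802}} = - \frac{4802}{1962951955}$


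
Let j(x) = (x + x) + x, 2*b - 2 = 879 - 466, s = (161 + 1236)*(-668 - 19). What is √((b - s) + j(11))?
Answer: √3839918/2 ≈ 979.79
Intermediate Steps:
s = -959739 (s = 1397*(-687) = -959739)
b = 415/2 (b = 1 + (879 - 466)/2 = 1 + (½)*413 = 1 + 413/2 = 415/2 ≈ 207.50)
j(x) = 3*x (j(x) = 2*x + x = 3*x)
√((b - s) + j(11)) = √((415/2 - 1*(-959739)) + 3*11) = √((415/2 + 959739) + 33) = √(1919893/2 + 33) = √(1919959/2) = √3839918/2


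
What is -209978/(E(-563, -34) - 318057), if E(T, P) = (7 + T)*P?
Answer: 209978/299153 ≈ 0.70191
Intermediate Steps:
E(T, P) = P*(7 + T)
-209978/(E(-563, -34) - 318057) = -209978/(-34*(7 - 563) - 318057) = -209978/(-34*(-556) - 318057) = -209978/(18904 - 318057) = -209978/(-299153) = -209978*(-1/299153) = 209978/299153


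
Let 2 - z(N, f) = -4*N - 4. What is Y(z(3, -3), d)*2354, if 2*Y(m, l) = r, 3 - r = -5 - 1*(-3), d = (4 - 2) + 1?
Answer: 5885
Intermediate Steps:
z(N, f) = 6 + 4*N (z(N, f) = 2 - (-4*N - 4) = 2 - (-4 - 4*N) = 2 + (4 + 4*N) = 6 + 4*N)
d = 3 (d = 2 + 1 = 3)
r = 5 (r = 3 - (-5 - 1*(-3)) = 3 - (-5 + 3) = 3 - 1*(-2) = 3 + 2 = 5)
Y(m, l) = 5/2 (Y(m, l) = (1/2)*5 = 5/2)
Y(z(3, -3), d)*2354 = (5/2)*2354 = 5885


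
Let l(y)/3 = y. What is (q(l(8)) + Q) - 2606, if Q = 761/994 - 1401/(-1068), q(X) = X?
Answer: -456470867/176932 ≈ -2579.9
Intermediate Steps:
l(y) = 3*y
Q = 367557/176932 (Q = 761*(1/994) - 1401*(-1/1068) = 761/994 + 467/356 = 367557/176932 ≈ 2.0774)
(q(l(8)) + Q) - 2606 = (3*8 + 367557/176932) - 2606 = (24 + 367557/176932) - 2606 = 4613925/176932 - 2606 = -456470867/176932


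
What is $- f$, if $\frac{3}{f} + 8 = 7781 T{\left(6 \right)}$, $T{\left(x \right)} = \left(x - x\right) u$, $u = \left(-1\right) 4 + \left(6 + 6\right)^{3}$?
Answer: $\frac{3}{8} \approx 0.375$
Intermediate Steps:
$u = 1724$ ($u = -4 + 12^{3} = -4 + 1728 = 1724$)
$T{\left(x \right)} = 0$ ($T{\left(x \right)} = \left(x - x\right) 1724 = 0 \cdot 1724 = 0$)
$f = - \frac{3}{8}$ ($f = \frac{3}{-8 + 7781 \cdot 0} = \frac{3}{-8 + 0} = \frac{3}{-8} = 3 \left(- \frac{1}{8}\right) = - \frac{3}{8} \approx -0.375$)
$- f = \left(-1\right) \left(- \frac{3}{8}\right) = \frac{3}{8}$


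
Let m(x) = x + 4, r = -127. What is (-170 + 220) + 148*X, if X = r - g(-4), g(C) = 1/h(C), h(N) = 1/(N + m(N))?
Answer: -18154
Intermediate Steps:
m(x) = 4 + x
h(N) = 1/(4 + 2*N) (h(N) = 1/(N + (4 + N)) = 1/(4 + 2*N))
g(C) = 4 + 2*C (g(C) = 1/(1/(2*(2 + C))) = 4 + 2*C)
X = -123 (X = -127 - (4 + 2*(-4)) = -127 - (4 - 8) = -127 - 1*(-4) = -127 + 4 = -123)
(-170 + 220) + 148*X = (-170 + 220) + 148*(-123) = 50 - 18204 = -18154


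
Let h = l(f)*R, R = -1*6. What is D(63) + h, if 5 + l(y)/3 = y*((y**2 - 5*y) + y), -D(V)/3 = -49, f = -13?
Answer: 51951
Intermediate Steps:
D(V) = 147 (D(V) = -3*(-49) = 147)
l(y) = -15 + 3*y*(y**2 - 4*y) (l(y) = -15 + 3*(y*((y**2 - 5*y) + y)) = -15 + 3*(y*(y**2 - 4*y)) = -15 + 3*y*(y**2 - 4*y))
R = -6
h = 51804 (h = (-15 - 12*(-13)**2 + 3*(-13)**3)*(-6) = (-15 - 12*169 + 3*(-2197))*(-6) = (-15 - 2028 - 6591)*(-6) = -8634*(-6) = 51804)
D(63) + h = 147 + 51804 = 51951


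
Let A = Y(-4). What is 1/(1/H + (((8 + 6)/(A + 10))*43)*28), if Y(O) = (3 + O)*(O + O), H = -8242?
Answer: 74178/69463567 ≈ 0.0010679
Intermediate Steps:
Y(O) = 2*O*(3 + O) (Y(O) = (3 + O)*(2*O) = 2*O*(3 + O))
A = 8 (A = 2*(-4)*(3 - 4) = 2*(-4)*(-1) = 8)
1/(1/H + (((8 + 6)/(A + 10))*43)*28) = 1/(1/(-8242) + (((8 + 6)/(8 + 10))*43)*28) = 1/(-1/8242 + ((14/18)*43)*28) = 1/(-1/8242 + ((14*(1/18))*43)*28) = 1/(-1/8242 + ((7/9)*43)*28) = 1/(-1/8242 + (301/9)*28) = 1/(-1/8242 + 8428/9) = 1/(69463567/74178) = 74178/69463567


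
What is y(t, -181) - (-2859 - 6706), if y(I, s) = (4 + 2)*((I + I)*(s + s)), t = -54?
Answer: 244141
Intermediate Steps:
y(I, s) = 24*I*s (y(I, s) = 6*((2*I)*(2*s)) = 6*(4*I*s) = 24*I*s)
y(t, -181) - (-2859 - 6706) = 24*(-54)*(-181) - (-2859 - 6706) = 234576 - 1*(-9565) = 234576 + 9565 = 244141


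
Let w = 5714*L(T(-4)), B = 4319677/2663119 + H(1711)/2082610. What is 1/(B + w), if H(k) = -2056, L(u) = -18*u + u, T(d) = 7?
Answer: -2773119130295/1885622227186597817 ≈ -1.4707e-6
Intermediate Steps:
L(u) = -17*u
B = 4495363572153/2773119130295 (B = 4319677/2663119 - 2056/2082610 = 4319677*(1/2663119) - 2056*1/2082610 = 4319677/2663119 - 1028/1041305 = 4495363572153/2773119130295 ≈ 1.6210)
w = -679966 (w = 5714*(-17*7) = 5714*(-119) = -679966)
1/(B + w) = 1/(4495363572153/2773119130295 - 679966) = 1/(-1885622227186597817/2773119130295) = -2773119130295/1885622227186597817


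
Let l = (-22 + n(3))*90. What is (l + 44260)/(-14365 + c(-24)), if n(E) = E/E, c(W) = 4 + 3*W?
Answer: -42370/14433 ≈ -2.9356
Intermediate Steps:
n(E) = 1
l = -1890 (l = (-22 + 1)*90 = -21*90 = -1890)
(l + 44260)/(-14365 + c(-24)) = (-1890 + 44260)/(-14365 + (4 + 3*(-24))) = 42370/(-14365 + (4 - 72)) = 42370/(-14365 - 68) = 42370/(-14433) = 42370*(-1/14433) = -42370/14433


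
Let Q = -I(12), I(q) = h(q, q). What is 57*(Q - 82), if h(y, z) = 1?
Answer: -4731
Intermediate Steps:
I(q) = 1
Q = -1 (Q = -1*1 = -1)
57*(Q - 82) = 57*(-1 - 82) = 57*(-83) = -4731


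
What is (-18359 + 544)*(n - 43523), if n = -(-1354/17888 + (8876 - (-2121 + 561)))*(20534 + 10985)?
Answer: 1219017591821225/208 ≈ 5.8607e+12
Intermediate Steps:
n = -68417418831/208 (n = -(-1354*1/17888 + (8876 - 1*(-1560)))*31519 = -(-677/8944 + (8876 + 1560))*31519 = -(-677/8944 + 10436)*31519 = -93338907*31519/8944 = -1*68417418831/208 = -68417418831/208 ≈ -3.2893e+8)
(-18359 + 544)*(n - 43523) = (-18359 + 544)*(-68417418831/208 - 43523) = -17815*(-68426471615/208) = 1219017591821225/208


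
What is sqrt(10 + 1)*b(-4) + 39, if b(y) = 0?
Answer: 39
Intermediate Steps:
sqrt(10 + 1)*b(-4) + 39 = sqrt(10 + 1)*0 + 39 = sqrt(11)*0 + 39 = 0 + 39 = 39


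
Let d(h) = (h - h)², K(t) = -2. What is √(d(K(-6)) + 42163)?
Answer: √42163 ≈ 205.34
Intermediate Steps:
d(h) = 0 (d(h) = 0² = 0)
√(d(K(-6)) + 42163) = √(0 + 42163) = √42163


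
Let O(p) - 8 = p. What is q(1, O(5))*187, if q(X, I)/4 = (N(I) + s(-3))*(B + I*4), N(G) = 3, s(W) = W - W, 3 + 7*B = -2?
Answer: 805596/7 ≈ 1.1509e+5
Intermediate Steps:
B = -5/7 (B = -3/7 + (1/7)*(-2) = -3/7 - 2/7 = -5/7 ≈ -0.71429)
O(p) = 8 + p
s(W) = 0
q(X, I) = -60/7 + 48*I (q(X, I) = 4*((3 + 0)*(-5/7 + I*4)) = 4*(3*(-5/7 + 4*I)) = 4*(-15/7 + 12*I) = -60/7 + 48*I)
q(1, O(5))*187 = (-60/7 + 48*(8 + 5))*187 = (-60/7 + 48*13)*187 = (-60/7 + 624)*187 = (4308/7)*187 = 805596/7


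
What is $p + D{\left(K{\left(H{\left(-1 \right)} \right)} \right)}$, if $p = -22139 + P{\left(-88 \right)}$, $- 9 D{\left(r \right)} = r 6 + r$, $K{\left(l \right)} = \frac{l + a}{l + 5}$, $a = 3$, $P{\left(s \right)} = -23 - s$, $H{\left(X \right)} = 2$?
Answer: $- \frac{198671}{9} \approx -22075.0$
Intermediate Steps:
$K{\left(l \right)} = \frac{3 + l}{5 + l}$ ($K{\left(l \right)} = \frac{l + 3}{l + 5} = \frac{3 + l}{5 + l}$)
$D{\left(r \right)} = - \frac{7 r}{9}$ ($D{\left(r \right)} = - \frac{r 6 + r}{9} = - \frac{6 r + r}{9} = - \frac{7 r}{9}$)
$p = -22074$ ($p = -22139 - -65 = -22139 + \left(-23 + 88\right) = -22139 + 65 = -22074$)
$p + D{\left(K{\left(H{\left(-1 \right)} \right)} \right)} = -22074 - \frac{7 \frac{3 + 2}{5 + 2}}{9} = -22074 - \frac{7 \cdot \frac{1}{7} \cdot 5}{9} = -22074 - \frac{5}{9} = - \frac{198671}{9}$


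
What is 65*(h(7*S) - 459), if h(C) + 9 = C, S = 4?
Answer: -28600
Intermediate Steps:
h(C) = -9 + C
65*(h(7*S) - 459) = 65*((-9 + 7*4) - 459) = 65*((-9 + 28) - 459) = 65*(19 - 459) = 65*(-440) = -28600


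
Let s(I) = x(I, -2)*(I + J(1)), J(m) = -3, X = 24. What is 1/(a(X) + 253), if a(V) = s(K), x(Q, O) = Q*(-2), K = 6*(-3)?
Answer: -1/503 ≈ -0.0019881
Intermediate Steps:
K = -18
x(Q, O) = -2*Q
s(I) = -2*I*(-3 + I) (s(I) = (-2*I)*(I - 3) = (-2*I)*(-3 + I) = -2*I*(-3 + I))
a(V) = -756 (a(V) = 2*(-18)*(3 - 1*(-18)) = 2*(-18)*(3 + 18) = 2*(-18)*21 = -756)
1/(a(X) + 253) = 1/(-756 + 253) = 1/(-503) = -1/503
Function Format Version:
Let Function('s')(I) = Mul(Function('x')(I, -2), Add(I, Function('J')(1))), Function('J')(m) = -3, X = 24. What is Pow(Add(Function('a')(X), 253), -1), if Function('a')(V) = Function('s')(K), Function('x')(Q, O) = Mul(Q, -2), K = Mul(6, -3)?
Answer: Rational(-1, 503) ≈ -0.0019881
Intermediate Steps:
K = -18
Function('x')(Q, O) = Mul(-2, Q)
Function('s')(I) = Mul(-2, I, Add(-3, I)) (Function('s')(I) = Mul(Mul(-2, I), Add(I, -3)) = Mul(Mul(-2, I), Add(-3, I)) = Mul(-2, I, Add(-3, I)))
Function('a')(V) = -756 (Function('a')(V) = Mul(2, -18, Add(3, Mul(-1, -18))) = Mul(2, -18, Add(3, 18)) = Mul(2, -18, 21) = -756)
Pow(Add(Function('a')(X), 253), -1) = Pow(Add(-756, 253), -1) = Pow(-503, -1) = Rational(-1, 503)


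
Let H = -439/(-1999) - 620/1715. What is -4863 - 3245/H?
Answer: 1751791928/97299 ≈ 18004.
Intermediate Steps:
H = -97299/685657 (H = -439*(-1/1999) - 620*1/1715 = 439/1999 - 124/343 = -97299/685657 ≈ -0.14191)
-4863 - 3245/H = -4863 - 3245/(-97299/685657) = -4863 - 3245*(-685657/97299) = -4863 + 2224956965/97299 = 1751791928/97299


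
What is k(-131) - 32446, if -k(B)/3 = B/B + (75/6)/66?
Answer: -1427781/44 ≈ -32450.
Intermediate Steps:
k(B) = -157/44 (k(B) = -3*(B/B + (75/6)/66) = -3*(1 + (75*(⅙))*(1/66)) = -3*(1 + (25/2)*(1/66)) = -3*(1 + 25/132) = -3*157/132 = -157/44)
k(-131) - 32446 = -157/44 - 32446 = -1427781/44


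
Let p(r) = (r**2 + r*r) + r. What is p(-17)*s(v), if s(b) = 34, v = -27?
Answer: 19074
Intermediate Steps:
p(r) = r + 2*r**2 (p(r) = (r**2 + r**2) + r = 2*r**2 + r = r + 2*r**2)
p(-17)*s(v) = -17*(1 + 2*(-17))*34 = -17*(1 - 34)*34 = -17*(-33)*34 = 561*34 = 19074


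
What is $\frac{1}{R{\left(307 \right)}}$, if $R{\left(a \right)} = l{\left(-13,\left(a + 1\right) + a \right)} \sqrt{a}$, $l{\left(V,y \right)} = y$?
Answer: $\frac{\sqrt{307}}{188805} \approx 9.2802 \cdot 10^{-5}$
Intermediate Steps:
$R{\left(a \right)} = \sqrt{a} \left(1 + 2 a\right)$ ($R{\left(a \right)} = \left(\left(a + 1\right) + a\right) \sqrt{a} = \left(\left(1 + a\right) + a\right) \sqrt{a} = \left(1 + 2 a\right) \sqrt{a} = \sqrt{a} \left(1 + 2 a\right)$)
$\frac{1}{R{\left(307 \right)}} = \frac{1}{\sqrt{307} \left(1 + 2 \cdot 307\right)} = \frac{1}{\sqrt{307} \left(1 + 614\right)} = \frac{1}{\sqrt{307} \cdot 615} = \frac{1}{615 \sqrt{307}} = \frac{\sqrt{307}}{188805}$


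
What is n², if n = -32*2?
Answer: 4096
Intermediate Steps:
n = -64
n² = (-64)² = 4096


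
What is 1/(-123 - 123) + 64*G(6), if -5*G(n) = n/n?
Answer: -15749/1230 ≈ -12.804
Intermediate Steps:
G(n) = -⅕ (G(n) = -n/(5*n) = -⅕*1 = -⅕)
1/(-123 - 123) + 64*G(6) = 1/(-123 - 123) + 64*(-⅕) = 1/(-246) - 64/5 = -1/246 - 64/5 = -15749/1230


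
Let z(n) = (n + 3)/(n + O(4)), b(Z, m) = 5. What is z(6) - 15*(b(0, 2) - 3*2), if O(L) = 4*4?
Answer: 339/22 ≈ 15.409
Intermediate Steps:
O(L) = 16
z(n) = (3 + n)/(16 + n) (z(n) = (n + 3)/(n + 16) = (3 + n)/(16 + n))
z(6) - 15*(b(0, 2) - 3*2) = (3 + 6)/(16 + 6) - 15*(5 - 3*2) = 9/22 - 15*(5 - 6) = (1/22)*9 - 15*(-1) = 9/22 + 15 = 339/22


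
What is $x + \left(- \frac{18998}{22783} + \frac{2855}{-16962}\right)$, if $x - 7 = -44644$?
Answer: $- \frac{17250143735243}{386445246} \approx -44638.0$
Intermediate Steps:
$x = -44637$ ($x = 7 - 44644 = -44637$)
$x + \left(- \frac{18998}{22783} + \frac{2855}{-16962}\right) = -44637 + \left(- \frac{18998}{22783} + \frac{2855}{-16962}\right) = -44637 + \left(\left(-18998\right) \frac{1}{22783} + 2855 \left(- \frac{1}{16962}\right)\right) = -44637 - \frac{387289541}{386445246} = - \frac{17250143735243}{386445246}$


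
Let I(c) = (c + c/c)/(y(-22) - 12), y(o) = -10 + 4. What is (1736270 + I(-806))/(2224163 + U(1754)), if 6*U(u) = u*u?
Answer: 1358855/2141934 ≈ 0.63441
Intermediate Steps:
y(o) = -6
U(u) = u²/6 (U(u) = (u*u)/6 = u²/6)
I(c) = -1/18 - c/18 (I(c) = (c + c/c)/(-6 - 12) = (c + 1)/(-18) = (1 + c)*(-1/18) = -1/18 - c/18)
(1736270 + I(-806))/(2224163 + U(1754)) = (1736270 + (-1/18 - 1/18*(-806)))/(2224163 + (⅙)*1754²) = (1736270 + (-1/18 + 403/9))/(2224163 + (⅙)*3076516) = (1736270 + 805/18)/(2224163 + 1538258/3) = 31253665/(18*(8210747/3)) = (31253665/18)*(3/8210747) = 1358855/2141934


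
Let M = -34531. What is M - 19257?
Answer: -53788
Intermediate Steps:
M - 19257 = -34531 - 19257 = -53788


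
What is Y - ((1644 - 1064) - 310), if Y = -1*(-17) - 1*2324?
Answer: -2577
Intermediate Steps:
Y = -2307 (Y = 17 - 2324 = -2307)
Y - ((1644 - 1064) - 310) = -2307 - ((1644 - 1064) - 310) = -2307 - (580 - 310) = -2307 - 1*270 = -2307 - 270 = -2577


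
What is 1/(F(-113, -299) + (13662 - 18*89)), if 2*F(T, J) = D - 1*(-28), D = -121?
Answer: 2/24027 ≈ 8.3240e-5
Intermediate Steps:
F(T, J) = -93/2 (F(T, J) = (-121 - 1*(-28))/2 = (-121 + 28)/2 = (½)*(-93) = -93/2)
1/(F(-113, -299) + (13662 - 18*89)) = 1/(-93/2 + (13662 - 18*89)) = 1/(-93/2 + (13662 - 1602)) = 1/(-93/2 + 12060) = 1/(24027/2) = 2/24027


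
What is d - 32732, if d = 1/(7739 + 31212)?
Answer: -1274944131/38951 ≈ -32732.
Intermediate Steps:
d = 1/38951 ≈ 2.5673e-5
d - 32732 = 1/38951 - 32732 = -1274944131/38951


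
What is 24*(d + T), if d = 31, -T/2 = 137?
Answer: -5832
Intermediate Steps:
T = -274 (T = -2*137 = -274)
24*(d + T) = 24*(31 - 274) = 24*(-243) = -5832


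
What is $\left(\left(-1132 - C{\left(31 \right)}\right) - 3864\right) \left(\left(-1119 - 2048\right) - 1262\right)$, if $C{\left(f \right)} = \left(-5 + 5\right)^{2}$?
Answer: $22127284$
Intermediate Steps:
$C{\left(f \right)} = 0$ ($C{\left(f \right)} = 0^{2} = 0$)
$\left(\left(-1132 - C{\left(31 \right)}\right) - 3864\right) \left(\left(-1119 - 2048\right) - 1262\right) = \left(\left(-1132 - 0\right) - 3864\right) \left(\left(-1119 - 2048\right) - 1262\right) = \left(\left(-1132 + 0\right) - 3864\right) \left(\left(-1119 - 2048\right) - 1262\right) = \left(-1132 - 3864\right) \left(-3167 - 1262\right) = \left(-4996\right) \left(-4429\right) = 22127284$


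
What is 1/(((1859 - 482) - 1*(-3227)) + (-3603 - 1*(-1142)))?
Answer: 1/2143 ≈ 0.00046664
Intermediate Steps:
1/(((1859 - 482) - 1*(-3227)) + (-3603 - 1*(-1142))) = 1/((1377 + 3227) + (-3603 + 1142)) = 1/(4604 - 2461) = 1/2143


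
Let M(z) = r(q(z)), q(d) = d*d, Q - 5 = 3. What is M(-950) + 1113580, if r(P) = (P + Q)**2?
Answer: 814521803644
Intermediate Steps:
Q = 8 (Q = 5 + 3 = 8)
q(d) = d**2
r(P) = (8 + P)**2 (r(P) = (P + 8)**2 = (8 + P)**2)
M(z) = (8 + z**2)**2
M(-950) + 1113580 = (8 + (-950)**2)**2 + 1113580 = (8 + 902500)**2 + 1113580 = 902508**2 + 1113580 = 814520690064 + 1113580 = 814521803644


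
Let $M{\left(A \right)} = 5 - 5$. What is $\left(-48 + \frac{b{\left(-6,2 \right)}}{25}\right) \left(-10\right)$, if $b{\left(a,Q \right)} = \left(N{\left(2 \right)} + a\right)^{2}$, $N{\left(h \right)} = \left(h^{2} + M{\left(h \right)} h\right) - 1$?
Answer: $\frac{2382}{5} \approx 476.4$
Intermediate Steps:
$M{\left(A \right)} = 0$
$N{\left(h \right)} = -1 + h^{2}$ ($N{\left(h \right)} = \left(h^{2} + 0 h\right) - 1 = \left(h^{2} + 0\right) - 1 = h^{2} - 1 = -1 + h^{2}$)
$b{\left(a,Q \right)} = \left(3 + a\right)^{2}$ ($b{\left(a,Q \right)} = \left(\left(-1 + 2^{2}\right) + a\right)^{2} = \left(\left(-1 + 4\right) + a\right)^{2} = \left(3 + a\right)^{2}$)
$\left(-48 + \frac{b{\left(-6,2 \right)}}{25}\right) \left(-10\right) = \left(-48 + \frac{\left(3 - 6\right)^{2}}{25}\right) \left(-10\right) = \left(-48 + \left(-3\right)^{2} \cdot \frac{1}{25}\right) \left(-10\right) = \left(-48 + 9 \cdot \frac{1}{25}\right) \left(-10\right) = \left(-48 + \frac{9}{25}\right) \left(-10\right) = \left(- \frac{1191}{25}\right) \left(-10\right) = \frac{2382}{5}$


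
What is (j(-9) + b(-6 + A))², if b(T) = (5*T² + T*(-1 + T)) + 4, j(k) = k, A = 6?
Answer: 25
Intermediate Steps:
b(T) = 4 + 5*T² + T*(-1 + T)
(j(-9) + b(-6 + A))² = (-9 + (4 - (-6 + 6) + 6*(-6 + 6)²))² = (-9 + (4 - 1*0 + 6*0²))² = (-9 + (4 + 0 + 6*0))² = (-9 + (4 + 0 + 0))² = (-9 + 4)² = (-5)² = 25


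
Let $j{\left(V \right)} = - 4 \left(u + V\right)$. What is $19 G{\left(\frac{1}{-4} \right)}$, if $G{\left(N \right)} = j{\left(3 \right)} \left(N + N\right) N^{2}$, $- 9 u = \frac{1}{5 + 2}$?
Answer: $\frac{893}{126} \approx 7.0873$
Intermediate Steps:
$u = - \frac{1}{63}$ ($u = - \frac{1}{9 \left(5 + 2\right)} = - \frac{1}{9 \cdot 7} = \left(- \frac{1}{9}\right) \frac{1}{7} = - \frac{1}{63} \approx -0.015873$)
$j{\left(V \right)} = \frac{4}{63} - 4 V$ ($j{\left(V \right)} = - 4 \left(- \frac{1}{63} + V\right) = \frac{4}{63} - 4 V$)
$G{\left(N \right)} = - \frac{1504 N^{3}}{63}$ ($G{\left(N \right)} = \left(\frac{4}{63} - 12\right) \left(N + N\right) N^{2} = \left(\frac{4}{63} - 12\right) 2 N N^{2} = - \frac{752 \cdot 2 N}{63} N^{2} = - \frac{1504 N}{63} N^{2} = - \frac{1504 N^{3}}{63}$)
$19 G{\left(\frac{1}{-4} \right)} = 19 \left(- \frac{1504 \left(\frac{1}{-4}\right)^{3}}{63}\right) = 19 \left(- \frac{1504 \left(- \frac{1}{4}\right)^{3}}{63}\right) = 19 \left(\left(- \frac{1504}{63}\right) \left(- \frac{1}{64}\right)\right) = 19 \cdot \frac{47}{126} = \frac{893}{126}$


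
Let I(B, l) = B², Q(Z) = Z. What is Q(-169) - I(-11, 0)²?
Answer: -14810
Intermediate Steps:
Q(-169) - I(-11, 0)² = -169 - ((-11)²)² = -169 - 1*121² = -169 - 1*14641 = -169 - 14641 = -14810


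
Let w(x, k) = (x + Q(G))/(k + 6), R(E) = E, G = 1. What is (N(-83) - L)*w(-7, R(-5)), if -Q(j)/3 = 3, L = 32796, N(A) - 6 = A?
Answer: 525968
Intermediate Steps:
N(A) = 6 + A
Q(j) = -9 (Q(j) = -3*3 = -9)
w(x, k) = (-9 + x)/(6 + k) (w(x, k) = (x - 9)/(k + 6) = (-9 + x)/(6 + k))
(N(-83) - L)*w(-7, R(-5)) = ((6 - 83) - 1*32796)*((-9 - 7)/(6 - 5)) = (-77 - 32796)*(-16/1) = -32873*(-16) = 525968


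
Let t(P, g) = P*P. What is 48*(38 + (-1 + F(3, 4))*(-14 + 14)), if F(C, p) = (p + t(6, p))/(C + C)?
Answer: 1824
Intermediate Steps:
t(P, g) = P²
F(C, p) = (36 + p)/(2*C) (F(C, p) = (p + 6²)/(C + C) = (p + 36)/((2*C)) = (36 + p)*(1/(2*C)) = (36 + p)/(2*C))
48*(38 + (-1 + F(3, 4))*(-14 + 14)) = 48*(38 + (-1 + (½)*(36 + 4)/3)*(-14 + 14)) = 48*(38 + (-1 + (½)*(⅓)*40)*0) = 48*(38 + (-1 + 20/3)*0) = 48*(38 + (17/3)*0) = 48*(38 + 0) = 48*38 = 1824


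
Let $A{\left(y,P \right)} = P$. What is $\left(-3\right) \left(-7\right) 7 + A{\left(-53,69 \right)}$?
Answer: $216$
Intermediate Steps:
$\left(-3\right) \left(-7\right) 7 + A{\left(-53,69 \right)} = \left(-3\right) \left(-7\right) 7 + 69 = 21 \cdot 7 + 69 = 147 + 69 = 216$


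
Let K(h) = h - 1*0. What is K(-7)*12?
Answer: -84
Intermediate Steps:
K(h) = h (K(h) = h + 0 = h)
K(-7)*12 = -7*12 = -84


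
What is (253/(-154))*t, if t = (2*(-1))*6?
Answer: 138/7 ≈ 19.714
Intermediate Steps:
t = -12 (t = -2*6 = -12)
(253/(-154))*t = (253/(-154))*(-12) = (253*(-1/154))*(-12) = -23/14*(-12) = 138/7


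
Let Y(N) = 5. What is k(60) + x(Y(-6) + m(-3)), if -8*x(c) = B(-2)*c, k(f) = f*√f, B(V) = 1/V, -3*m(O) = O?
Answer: 3/8 + 120*√15 ≈ 465.13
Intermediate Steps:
m(O) = -O/3
k(f) = f^(3/2)
x(c) = c/16 (x(c) = -c/(8*(-2)) = -(-1)*c/16 = c/16)
k(60) + x(Y(-6) + m(-3)) = 60^(3/2) + (5 - ⅓*(-3))/16 = 120*√15 + (5 + 1)/16 = 120*√15 + (1/16)*6 = 120*√15 + 3/8 = 3/8 + 120*√15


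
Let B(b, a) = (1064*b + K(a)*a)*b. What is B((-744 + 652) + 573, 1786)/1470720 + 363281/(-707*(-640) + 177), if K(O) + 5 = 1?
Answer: 345026722285/2080411572 ≈ 165.85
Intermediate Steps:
K(O) = -4 (K(O) = -5 + 1 = -4)
B(b, a) = b*(-4*a + 1064*b) (B(b, a) = (1064*b - 4*a)*b = (-4*a + 1064*b)*b = b*(-4*a + 1064*b))
B((-744 + 652) + 573, 1786)/1470720 + 363281/(-707*(-640) + 177) = (4*((-744 + 652) + 573)*(-1*1786 + 266*((-744 + 652) + 573)))/1470720 + 363281/(-707*(-640) + 177) = (4*(-92 + 573)*(-1786 + 266*(-92 + 573)))*(1/1470720) + 363281/(452480 + 177) = (4*481*(-1786 + 266*481))*(1/1470720) + 363281/452657 = (4*481*(-1786 + 127946))*(1/1470720) + 363281*(1/452657) = (4*481*126160)*(1/1470720) + 363281/452657 = 242731840*(1/1470720) + 363281/452657 = 758537/4596 + 363281/452657 = 345026722285/2080411572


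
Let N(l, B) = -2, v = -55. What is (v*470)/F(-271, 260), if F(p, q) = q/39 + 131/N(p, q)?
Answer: 155100/353 ≈ 439.38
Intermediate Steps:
F(p, q) = -131/2 + q/39 (F(p, q) = q/39 + 131/(-2) = q*(1/39) + 131*(-1/2) = q/39 - 131/2 = -131/2 + q/39)
(v*470)/F(-271, 260) = (-55*470)/(-131/2 + (1/39)*260) = -25850/(-131/2 + 20/3) = -25850/(-353/6) = -25850*(-6/353) = 155100/353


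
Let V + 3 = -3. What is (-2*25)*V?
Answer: 300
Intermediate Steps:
V = -6 (V = -3 - 3 = -6)
(-2*25)*V = -2*25*(-6) = -50*(-6) = 300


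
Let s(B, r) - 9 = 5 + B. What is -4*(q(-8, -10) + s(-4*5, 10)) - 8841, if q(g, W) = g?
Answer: -8785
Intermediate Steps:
s(B, r) = 14 + B (s(B, r) = 9 + (5 + B) = 14 + B)
-4*(q(-8, -10) + s(-4*5, 10)) - 8841 = -4*(-8 + (14 - 4*5)) - 8841 = -4*(-8 + (14 - 20)) - 8841 = -4*(-8 - 6) - 8841 = -4*(-14) - 8841 = 56 - 8841 = -8785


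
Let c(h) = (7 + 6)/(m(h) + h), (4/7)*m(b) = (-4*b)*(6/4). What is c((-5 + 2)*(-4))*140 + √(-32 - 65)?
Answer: -910/57 + I*√97 ≈ -15.965 + 9.8489*I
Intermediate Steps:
m(b) = -21*b/2 (m(b) = 7*((-4*b)*(6/4))/4 = 7*((-4*b)*(6*(¼)))/4 = 7*(-4*b*(3/2))/4 = 7*(-6*b)/4 = -21*b/2)
c(h) = -26/(19*h) (c(h) = (7 + 6)/(-21*h/2 + h) = 13/((-19*h/2)) = 13*(-2/(19*h)) = -26/(19*h))
c((-5 + 2)*(-4))*140 + √(-32 - 65) = -26*(-1/(4*(-5 + 2)))/19*140 + √(-32 - 65) = -26/(19*((-3*(-4))))*140 + √(-97) = -26/19/12*140 + I*√97 = -26/19*1/12*140 + I*√97 = -13/114*140 + I*√97 = -910/57 + I*√97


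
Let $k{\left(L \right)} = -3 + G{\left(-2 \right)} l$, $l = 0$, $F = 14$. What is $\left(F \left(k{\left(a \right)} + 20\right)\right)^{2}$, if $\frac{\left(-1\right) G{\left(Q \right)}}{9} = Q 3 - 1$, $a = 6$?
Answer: $56644$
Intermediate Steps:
$G{\left(Q \right)} = 9 - 27 Q$ ($G{\left(Q \right)} = - 9 \left(Q 3 - 1\right) = - 9 \left(3 Q - 1\right) = - 9 \left(-1 + 3 Q\right) = 9 - 27 Q$)
$k{\left(L \right)} = -3$ ($k{\left(L \right)} = -3 + \left(9 - -54\right) 0 = -3 + \left(9 + 54\right) 0 = -3 + 63 \cdot 0 = -3 + 0 = -3$)
$\left(F \left(k{\left(a \right)} + 20\right)\right)^{2} = \left(14 \left(-3 + 20\right)\right)^{2} = \left(14 \cdot 17\right)^{2} = 238^{2} = 56644$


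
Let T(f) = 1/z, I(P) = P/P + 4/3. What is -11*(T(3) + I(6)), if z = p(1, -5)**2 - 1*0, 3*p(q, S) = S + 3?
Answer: -605/12 ≈ -50.417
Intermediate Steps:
p(q, S) = 1 + S/3 (p(q, S) = (S + 3)/3 = (3 + S)/3 = 1 + S/3)
I(P) = 7/3 (I(P) = 1 + 4*(1/3) = 1 + 4/3 = 7/3)
z = 4/9 (z = (1 + (1/3)*(-5))**2 - 1*0 = (1 - 5/3)**2 + 0 = (-2/3)**2 + 0 = 4/9 + 0 = 4/9 ≈ 0.44444)
T(f) = 9/4 (T(f) = 1/(4/9) = 9/4)
-11*(T(3) + I(6)) = -11*(9/4 + 7/3) = -11*55/12 = -605/12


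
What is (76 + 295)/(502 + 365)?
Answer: 371/867 ≈ 0.42791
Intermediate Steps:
(76 + 295)/(502 + 365) = 371/867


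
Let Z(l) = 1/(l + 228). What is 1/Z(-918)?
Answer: -690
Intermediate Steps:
Z(l) = 1/(228 + l)
1/Z(-918) = 1/(1/(228 - 918)) = 1/(1/(-690)) = 1/(-1/690) = -690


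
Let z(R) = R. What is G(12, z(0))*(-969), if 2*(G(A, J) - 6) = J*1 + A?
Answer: -11628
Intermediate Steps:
G(A, J) = 6 + A/2 + J/2 (G(A, J) = 6 + (J*1 + A)/2 = 6 + (J + A)/2 = 6 + (A + J)/2 = 6 + (A/2 + J/2) = 6 + A/2 + J/2)
G(12, z(0))*(-969) = (6 + (½)*12 + (½)*0)*(-969) = (6 + 6 + 0)*(-969) = 12*(-969) = -11628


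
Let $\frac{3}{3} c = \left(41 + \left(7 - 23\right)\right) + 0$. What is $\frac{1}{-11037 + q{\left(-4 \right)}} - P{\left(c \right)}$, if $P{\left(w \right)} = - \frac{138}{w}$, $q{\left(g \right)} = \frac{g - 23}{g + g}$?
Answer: $\frac{12180922}{2206725} \approx 5.5199$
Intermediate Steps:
$c = 25$ ($c = \left(41 + \left(7 - 23\right)\right) + 0 = \left(41 - 16\right) + 0 = 25 + 0 = 25$)
$q{\left(g \right)} = \frac{-23 + g}{2 g}$
$\frac{1}{-11037 + q{\left(-4 \right)}} - P{\left(c \right)} = \frac{1}{-11037 + \frac{-23 - 4}{2 \left(-4\right)}} - - \frac{138}{25} = \frac{1}{-11037 + \frac{1}{2} \left(- \frac{1}{4}\right) \left(-27\right)} - \left(-138\right) \frac{1}{25} = \frac{1}{-11037 + \frac{27}{8}} - - \frac{138}{25} = \frac{1}{- \frac{88269}{8}} + \frac{138}{25} = - \frac{8}{88269} + \frac{138}{25} = \frac{12180922}{2206725}$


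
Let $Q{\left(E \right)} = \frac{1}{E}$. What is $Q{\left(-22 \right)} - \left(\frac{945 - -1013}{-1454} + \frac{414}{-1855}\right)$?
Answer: $\frac{45225921}{29668870} \approx 1.5244$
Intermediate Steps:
$Q{\left(-22 \right)} - \left(\frac{945 - -1013}{-1454} + \frac{414}{-1855}\right) = \frac{1}{-22} - \left(\frac{945 - -1013}{-1454} + \frac{414}{-1855}\right) = - \frac{1}{22} - \left(\left(945 + 1013\right) \left(- \frac{1}{1454}\right) + 414 \left(- \frac{1}{1855}\right)\right) = - \frac{1}{22} - \left(1958 \left(- \frac{1}{1454}\right) - \frac{414}{1855}\right) = - \frac{1}{22} - \left(- \frac{979}{727} - \frac{414}{1855}\right) = - \frac{1}{22} - - \frac{2117023}{1348585} = - \frac{1}{22} + \frac{2117023}{1348585} = \frac{45225921}{29668870}$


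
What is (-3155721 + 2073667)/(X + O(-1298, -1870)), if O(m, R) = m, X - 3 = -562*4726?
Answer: 1082054/2657307 ≈ 0.40720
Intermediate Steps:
X = -2656009 (X = 3 - 562*4726 = 3 - 2656012 = -2656009)
(-3155721 + 2073667)/(X + O(-1298, -1870)) = (-3155721 + 2073667)/(-2656009 - 1298) = -1082054/(-2657307) = -1082054*(-1/2657307) = 1082054/2657307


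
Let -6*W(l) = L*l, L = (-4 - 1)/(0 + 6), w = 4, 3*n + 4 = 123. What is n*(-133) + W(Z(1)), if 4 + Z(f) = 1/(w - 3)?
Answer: -63313/12 ≈ -5276.1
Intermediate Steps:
n = 119/3 (n = -4/3 + (1/3)*123 = -4/3 + 41 = 119/3 ≈ 39.667)
L = -5/6 ≈ -0.83333
Z(f) = -3 (Z(f) = -4 + 1/(4 - 3) = -4 + 1/1 = -4 + 1 = -3)
W(l) = 5*l/36 (W(l) = -(-5)*l/36 = 5*l/36)
n*(-133) + W(Z(1)) = (119/3)*(-133) + (5/36)*(-3) = -15827/3 - 5/12 = -63313/12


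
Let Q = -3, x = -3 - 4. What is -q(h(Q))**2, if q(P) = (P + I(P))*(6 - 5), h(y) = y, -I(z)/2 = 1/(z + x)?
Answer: -196/25 ≈ -7.8400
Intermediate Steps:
x = -7
I(z) = -2/(-7 + z) (I(z) = -2/(z - 7) = -2/(-7 + z))
q(P) = P - 2/(-7 + P) (q(P) = (P - 2/(-7 + P))*(6 - 5) = (P - 2/(-7 + P))*1 = P - 2/(-7 + P))
-q(h(Q))**2 = -((-2 - 3*(-7 - 3))/(-7 - 3))**2 = -((-2 - 3*(-10))/(-10))**2 = -(-(-2 + 30)/10)**2 = -(-1/10*28)**2 = -(-14/5)**2 = -1*196/25 = -196/25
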